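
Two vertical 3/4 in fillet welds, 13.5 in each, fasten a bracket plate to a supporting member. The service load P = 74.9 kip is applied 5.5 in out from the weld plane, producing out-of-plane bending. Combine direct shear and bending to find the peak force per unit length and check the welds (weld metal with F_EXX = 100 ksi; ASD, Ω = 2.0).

L_w = 2 × 13.5 = 27 in; section modulus (unit throat) S = 2 × L²/6 = 60.75 in².
Direct shear f_v = P/L_w = 74.9/27 = 2.774 kip/in.
Moment M = P × e = 74.9 × 5.5 = 411.95 kip·in; bending f_b = M/S = 6.781 kip/in.
f_max = √(f_v² + f_b²) = √(2.774² + 6.781²) = 7.327 kip/in.
r_n/Ω = (1/2.0) × 0.6 × 100 × (0.707 × 0.75) = 15.91 kip/in → adequate.

f_max ≈ 7.33 kip/in; adequate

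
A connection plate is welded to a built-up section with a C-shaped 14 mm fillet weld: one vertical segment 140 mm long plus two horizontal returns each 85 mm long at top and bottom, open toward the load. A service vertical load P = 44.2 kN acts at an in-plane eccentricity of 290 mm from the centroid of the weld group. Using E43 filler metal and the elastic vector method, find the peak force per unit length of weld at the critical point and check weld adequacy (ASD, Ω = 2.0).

E43XX → F_EXX = 430 MPa.
Total weld length L_w = 310 mm. Treat welds as unit-width lines.
Centroid: x̄ = 2×85×42.5 / 310 = 23.31 mm from the vertical weld.
Polar moment about centroid: J = I_x + I_y = [140³/12 + 2×85×70²] + [140×23.31² + 2(85³/12 + 85×19.19²)] = 1303000 mm³.
Direct shear f_v = P/L_w = 44.2×10³ / 310 = 142.6 N/mm (vertical).
Torsion M = P·e = 44.2×10³ × 290 = 12818000 N·mm.
Critical point at (x, y) = (61.69, 70) from centroid. f_tx = M·y/J = 688.8 N/mm; f_ty = M·x/J = 607 N/mm.
Resultant f_max = √[f_tx² + (f_v + f_ty)²] = √[688.8² + (142.6 + 607)²] = 1018 N/mm.
Capacity per unit length: r_n/Ω = (1/2.0) × 0.6 × 430 × (0.707 × 14) = 1277 N/mm.
1018 ≤ 1277 → adequate.

f_max ≈ 1020 N/mm; adequate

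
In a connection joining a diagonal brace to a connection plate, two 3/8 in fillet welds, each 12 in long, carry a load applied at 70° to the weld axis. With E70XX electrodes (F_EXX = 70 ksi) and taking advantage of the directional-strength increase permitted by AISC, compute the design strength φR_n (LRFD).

φR_n ≈ 292 kip

t_e = 0.707 × 0.375 = 0.2651 in; A_we = 0.2651 × 24 = 6.363 in².
Directional factor: 1.0 + 0.5 sin^1.5(70°) = 1.455.
F_nw = 0.6 × 70 × 1.455 = 61.13 ksi.
φR_n = 0.75 × 61.13 × 6.363 = 291.7 kip.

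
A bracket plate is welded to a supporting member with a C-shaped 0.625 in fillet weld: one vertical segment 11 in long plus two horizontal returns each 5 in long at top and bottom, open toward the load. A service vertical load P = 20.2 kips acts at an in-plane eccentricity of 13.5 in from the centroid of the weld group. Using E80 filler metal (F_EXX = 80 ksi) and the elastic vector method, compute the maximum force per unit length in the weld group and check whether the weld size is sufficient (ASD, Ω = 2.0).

Total weld length L_w = 21 in. Treat welds as unit-width lines.
Centroid: x̄ = 2×5×2.5 / 21 = 1.19 in from the vertical weld.
Polar moment about centroid: J = I_x + I_y = [11³/12 + 2×5×5.5²] + [11×1.19² + 2(5³/12 + 5×1.31²)] = 467 in³.
Direct shear f_v = P/L_w = 20.2 / 21 = 0.9619 kip/in (vertical).
Torsion M = P·e = 20.2 × 13.5 = 272.7 kip·in.
Critical point at (x, y) = (3.81, 5.5) from centroid. f_tx = M·y/J = 3.212 kip/in; f_ty = M·x/J = 2.225 kip/in.
Resultant f_max = √[f_tx² + (f_v + f_ty)²] = √[3.212² + (0.9619 + 2.225)²] = 4.524 kip/in.
Capacity per unit length: r_n/Ω = (1/2.0) × 0.6 × 80 × (0.707 × 0.625) = 10.6 kip/in.
4.524 ≤ 10.6 → adequate.

f_max ≈ 4.52 kip/in; adequate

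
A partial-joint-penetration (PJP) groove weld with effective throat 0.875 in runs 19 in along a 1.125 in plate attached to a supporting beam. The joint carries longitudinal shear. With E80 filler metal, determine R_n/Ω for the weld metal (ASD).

R_n/Ω ≈ 399 kip

E80XX → F_EXX = 80 ksi.
Effective throat (given) t_e = 0.875 in.
A_we = 0.875 × 19 = 16.62 in².
F_nw = 0.6 F_EXX = 48 ksi.
R_n/Ω = (48 × 16.62) / 2.0 = 399 kip.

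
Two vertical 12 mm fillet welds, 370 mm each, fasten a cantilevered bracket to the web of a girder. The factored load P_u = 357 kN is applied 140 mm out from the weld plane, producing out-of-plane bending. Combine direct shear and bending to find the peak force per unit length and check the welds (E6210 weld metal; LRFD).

E62XX → F_EXX = 620 MPa.
L_w = 2 × 370 = 740 mm; section modulus (unit throat) S = 2 × L²/6 = 45630 mm².
Direct shear f_v = P/L_w = 357×10³/740 = 482.4 N/mm.
Moment M = P × e = 357×10³ × 140 = 49980000 N·mm; bending f_b = M/S = 1095 N/mm.
f_max = √(f_v² + f_b²) = √(482.4² + 1095²) = 1197 N/mm.
φr_n = 0.75 × 0.6 × 620 × (0.707 × 12) = 2367 N/mm → adequate.

f_max ≈ 1200 N/mm; adequate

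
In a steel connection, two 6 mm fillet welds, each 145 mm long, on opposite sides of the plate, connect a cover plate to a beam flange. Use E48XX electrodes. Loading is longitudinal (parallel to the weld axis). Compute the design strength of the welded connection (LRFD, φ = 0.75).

φR_n ≈ 266 kN

E48XX → F_EXX = 480 MPa.
Effective throat t_e = 0.707 × 6 = 4.242 mm.
Total length L = 290 mm; A_we = 4.242 × 290 = 1230 mm².
F_nw = 0.6 F_EXX = 0.6 × 480 = 288 MPa.
φR_n = 0.75 × 288 × 1230 × 10⁻³ = 265.7 kN.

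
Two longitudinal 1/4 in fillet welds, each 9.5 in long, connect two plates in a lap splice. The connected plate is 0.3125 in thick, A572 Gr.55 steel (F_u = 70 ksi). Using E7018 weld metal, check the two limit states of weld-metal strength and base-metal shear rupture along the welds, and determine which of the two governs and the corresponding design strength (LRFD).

φR_n ≈ 106 kip (weld metal governs)

E70XX → F_EXX = 70 ksi.
t_e = 0.707 × 0.25 = 0.1767 in; L = 19 in.
Weld metal: φR_n = 0.75 × 0.6 × 70 × 0.1767 × 19 = 105.8 kip.
Base metal (shear rupture): φR_n = 0.75 × 0.6 × 70 × 0.3125 × 19 = 187 kip.
Governing: weld metal.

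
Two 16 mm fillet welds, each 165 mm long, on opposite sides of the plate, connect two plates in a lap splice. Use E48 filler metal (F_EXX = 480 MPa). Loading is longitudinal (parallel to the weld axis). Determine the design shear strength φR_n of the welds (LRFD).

φR_n ≈ 806 kN

Effective throat t_e = 0.707 × 16 = 11.31 mm.
Total length L = 330 mm; A_we = 11.31 × 330 = 3733 mm².
F_nw = 0.6 F_EXX = 0.6 × 480 = 288 MPa.
φR_n = 0.75 × 288 × 3733 × 10⁻³ = 806.3 kN.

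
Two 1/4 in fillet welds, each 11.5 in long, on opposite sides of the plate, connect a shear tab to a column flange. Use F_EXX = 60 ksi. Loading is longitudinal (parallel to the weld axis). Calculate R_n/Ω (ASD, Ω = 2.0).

Effective throat t_e = 0.707 × 0.25 = 0.1767 in.
Total length L = 23 in; A_we = 0.1767 × 23 = 4.065 in².
F_nw = 0.6 F_EXX = 0.6 × 60 = 36 ksi.
R_n = 36 × 4.065 = 146.3 kip; R_n/Ω = 146.3/2.0 = 73.17 kip.

R_n/Ω ≈ 73.2 kip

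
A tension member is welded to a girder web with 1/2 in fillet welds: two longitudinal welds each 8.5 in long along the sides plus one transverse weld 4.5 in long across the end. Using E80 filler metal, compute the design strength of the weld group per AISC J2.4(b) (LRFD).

φR_n ≈ 274 kip

E80XX → F_EXX = 80 ksi.
t_e = 0.707 × 0.5 = 0.3535 in.
R_nwl = 0.6 × 80 × 0.3535 × 17 = 288.5 kip (longitudinal, 2 welds).
R_nwt = 0.6 × 80 × 0.3535 × 4.5 = 76.36 kip (transverse, base value).
(i) R_nwl + R_nwt = 364.8 kip; (ii) 0.85 R_nwl + 1.5 R_nwt = 359.7 kip.
R_n = max = 364.8 kip [governs: (i)]; φR_n = 273.6 kip.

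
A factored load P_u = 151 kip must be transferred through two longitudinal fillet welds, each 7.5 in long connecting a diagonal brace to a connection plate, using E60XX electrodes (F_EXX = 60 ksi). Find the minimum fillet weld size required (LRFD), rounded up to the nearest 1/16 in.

w = 9/16 in

Total weld length L = 15 in.
Required throat t_e = P_u / (φ × 0.6 F_EXX × L) = 151 / (0.75 × 0.6 × 60 × 15) = 0.3728 in.
Required leg w = t_e / 0.707 = 0.5274 in → use 9/16 in.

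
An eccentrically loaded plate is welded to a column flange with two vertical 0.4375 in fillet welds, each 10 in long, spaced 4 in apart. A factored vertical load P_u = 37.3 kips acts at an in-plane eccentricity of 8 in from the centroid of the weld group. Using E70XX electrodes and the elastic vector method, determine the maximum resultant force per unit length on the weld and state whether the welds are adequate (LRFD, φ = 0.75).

E70XX → F_EXX = 70 ksi.
Total weld length L_w = 20 in. Treat welds as unit-width lines.
Polar moment about centroid: J = 2[d³/12 + d(b/2)²] = 2[10³/12 + 10×2²] = 246.7 in³.
Direct shear f_v = P/L_w = 37.3 / 20 = 1.865 kip/in (vertical).
Torsion M = P·e = 37.3 × 8 = 298.4 kip·in.
Critical point at (x, y) = (2, 5) from centroid. f_tx = M·y/J = 6.049 kip/in; f_ty = M·x/J = 2.419 kip/in.
Resultant f_max = √[f_tx² + (f_v + f_ty)²] = √[6.049² + (1.865 + 2.419)²] = 7.412 kip/in.
Capacity per unit length: φr_n = 0.75 × 0.6 × 70 × (0.707 × 0.4375) = 9.743 kip/in.
7.412 ≤ 9.743 → adequate.

f_max ≈ 7.41 kip/in; adequate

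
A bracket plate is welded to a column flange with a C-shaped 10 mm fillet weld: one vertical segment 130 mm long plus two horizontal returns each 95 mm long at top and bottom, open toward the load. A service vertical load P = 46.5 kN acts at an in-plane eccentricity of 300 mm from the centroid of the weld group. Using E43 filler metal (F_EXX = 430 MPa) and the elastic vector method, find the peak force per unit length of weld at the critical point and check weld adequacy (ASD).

Total weld length L_w = 320 mm. Treat welds as unit-width lines.
Centroid: x̄ = 2×95×47.5 / 320 = 28.2 mm from the vertical weld.
Polar moment about centroid: J = I_x + I_y = [130³/12 + 2×95×65²] + [130×28.2² + 2(95³/12 + 95×19.3²)] = 1303000 mm³.
Direct shear f_v = P/L_w = 46.5×10³ / 320 = 145.3 N/mm (vertical).
Torsion M = P·e = 46.5×10³ × 300 = 13950000 N·mm.
Critical point at (x, y) = (66.8, 65) from centroid. f_tx = M·y/J = 696 N/mm; f_ty = M·x/J = 715.2 N/mm.
Resultant f_max = √[f_tx² + (f_v + f_ty)²] = √[696² + (145.3 + 715.2)²] = 1107 N/mm.
Capacity per unit length: r_n/Ω = (1/2.0) × 0.6 × 430 × (0.707 × 10) = 912 N/mm.
1107 > 912 → NOT adequate.

f_max ≈ 1110 N/mm; NOT adequate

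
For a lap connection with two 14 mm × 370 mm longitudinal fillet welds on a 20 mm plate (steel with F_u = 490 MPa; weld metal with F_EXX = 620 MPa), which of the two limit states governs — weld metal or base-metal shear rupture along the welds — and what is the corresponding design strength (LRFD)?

t_e = 0.707 × 14 = 9.898 mm; L = 740 mm.
Weld metal: φR_n = 0.75 × 0.6 × 620 × 9.898 × 740 × 10⁻³ = 2044 kN.
Base metal (shear rupture): φR_n = 0.75 × 0.6 × 490 × 20 × 740 × 10⁻³ = 3263 kN.
Governing: weld metal.

φR_n ≈ 2040 kN (weld metal governs)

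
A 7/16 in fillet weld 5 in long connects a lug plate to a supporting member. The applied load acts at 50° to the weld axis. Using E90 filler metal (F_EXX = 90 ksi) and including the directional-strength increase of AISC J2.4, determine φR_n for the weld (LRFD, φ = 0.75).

t_e = 0.707 × 0.4375 = 0.3093 in; A_we = 0.3093 × 5 = 1.547 in².
Directional factor: 1.0 + 0.5 sin^1.5(50°) = 1.335.
F_nw = 0.6 × 90 × 1.335 = 72.1 ksi.
φR_n = 0.75 × 72.1 × 1.547 = 83.63 kip.

φR_n ≈ 83.6 kip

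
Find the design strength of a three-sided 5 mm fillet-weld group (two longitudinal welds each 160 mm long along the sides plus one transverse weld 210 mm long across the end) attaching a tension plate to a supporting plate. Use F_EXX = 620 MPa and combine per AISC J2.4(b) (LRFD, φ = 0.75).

φR_n ≈ 579 kN

t_e = 0.707 × 5 = 3.535 mm.
R_nwl = 0.6 × 620 × 3.535 × 320 × 10⁻³ = 420.8 kN (longitudinal, 2 welds).
R_nwt = 0.6 × 620 × 3.535 × 210 × 10⁻³ = 276.2 kN (transverse, base value).
(i) R_nwl + R_nwt = 697 kN; (ii) 0.85 R_nwl + 1.5 R_nwt = 771.9 kN.
R_n = max = 771.9 kN [governs: (ii)]; φR_n = 578.9 kN.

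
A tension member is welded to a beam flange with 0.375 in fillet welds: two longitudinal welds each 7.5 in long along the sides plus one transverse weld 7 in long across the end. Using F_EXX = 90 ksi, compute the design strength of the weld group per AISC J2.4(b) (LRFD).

φR_n ≈ 250 kip

t_e = 0.707 × 0.375 = 0.2651 in.
R_nwl = 0.6 × 90 × 0.2651 × 15 = 214.8 kip (longitudinal, 2 welds).
R_nwt = 0.6 × 90 × 0.2651 × 7 = 100.2 kip (transverse, base value).
(i) R_nwl + R_nwt = 315 kip; (ii) 0.85 R_nwl + 1.5 R_nwt = 332.9 kip.
R_n = max = 332.9 kip [governs: (ii)]; φR_n = 249.6 kip.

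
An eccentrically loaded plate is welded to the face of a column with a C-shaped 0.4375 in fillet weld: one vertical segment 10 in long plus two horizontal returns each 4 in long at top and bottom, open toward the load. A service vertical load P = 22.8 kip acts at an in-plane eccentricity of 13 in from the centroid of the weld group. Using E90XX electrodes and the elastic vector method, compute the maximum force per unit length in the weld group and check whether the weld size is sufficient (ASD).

E90XX → F_EXX = 90 ksi.
Total weld length L_w = 18 in. Treat welds as unit-width lines.
Centroid: x̄ = 2×4×2 / 18 = 0.8889 in from the vertical weld.
Polar moment about centroid: J = I_x + I_y = [10³/12 + 2×4×5²] + [10×0.8889² + 2(4³/12 + 4×1.111²)] = 311.8 in³.
Direct shear f_v = P/L_w = 22.8 / 18 = 1.267 kip/in (vertical).
Torsion M = P·e = 22.8 × 13 = 296.4 kip·in.
Critical point at (x, y) = (3.111, 5) from centroid. f_tx = M·y/J = 4.753 kip/in; f_ty = M·x/J = 2.958 kip/in.
Resultant f_max = √[f_tx² + (f_v + f_ty)²] = √[4.753² + (1.267 + 2.958)²] = 6.359 kip/in.
Capacity per unit length: r_n/Ω = (1/2.0) × 0.6 × 90 × (0.707 × 0.4375) = 8.351 kip/in.
6.359 ≤ 8.351 → adequate.

f_max ≈ 6.36 kip/in; adequate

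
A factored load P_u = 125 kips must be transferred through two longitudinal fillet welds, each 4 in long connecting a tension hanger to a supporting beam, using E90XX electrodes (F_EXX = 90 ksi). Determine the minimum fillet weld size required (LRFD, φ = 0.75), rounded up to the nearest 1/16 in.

Total weld length L = 8 in.
Required throat t_e = P_u / (φ × 0.6 F_EXX × L) = 125 / (0.75 × 0.6 × 90 × 8) = 0.3858 in.
Required leg w = t_e / 0.707 = 0.5457 in → use 9/16 in.

w = 9/16 in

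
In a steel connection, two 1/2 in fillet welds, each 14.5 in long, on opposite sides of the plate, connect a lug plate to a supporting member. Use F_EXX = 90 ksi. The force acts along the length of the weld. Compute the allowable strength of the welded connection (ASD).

Effective throat t_e = 0.707 × 0.5 = 0.3535 in.
Total length L = 29 in; A_we = 0.3535 × 29 = 10.25 in².
F_nw = 0.6 F_EXX = 0.6 × 90 = 54 ksi.
R_n = 54 × 10.25 = 553.6 kip; R_n/Ω = 553.6/2.0 = 276.8 kip.

R_n/Ω ≈ 277 kip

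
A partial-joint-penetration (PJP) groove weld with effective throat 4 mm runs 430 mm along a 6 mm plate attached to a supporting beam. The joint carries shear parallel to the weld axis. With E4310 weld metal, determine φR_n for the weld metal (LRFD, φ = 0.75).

E43XX → F_EXX = 430 MPa.
Effective throat (given) t_e = 4 mm.
A_we = 4 × 430 = 1720 mm².
F_nw = 0.6 F_EXX = 258 MPa.
φR_n = 0.75 × 258 × 1720 × 10⁻³ = 332.8 kN.

φR_n ≈ 333 kN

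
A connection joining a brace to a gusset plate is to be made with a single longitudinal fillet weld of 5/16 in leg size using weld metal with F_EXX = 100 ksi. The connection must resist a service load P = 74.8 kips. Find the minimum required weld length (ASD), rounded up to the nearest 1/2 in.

Throat t_e = 0.707 × 0.3125 = 0.2209 in.
r_n/Ω = (0.6 × 100 × 0.2209) / 2.0 = 6.628 kip/in.
L_req = P / (r_n/Ω) = 74.8 / 6.628 = 11.29 in total.
Round up → use L = 11.5 in.

L = 11.5 in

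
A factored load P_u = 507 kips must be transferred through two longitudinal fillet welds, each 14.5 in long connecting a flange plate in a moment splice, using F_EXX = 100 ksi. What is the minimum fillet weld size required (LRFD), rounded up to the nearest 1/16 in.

Total weld length L = 29 in.
Required throat t_e = P_u / (φ × 0.6 F_EXX × L) = 507 / (0.75 × 0.6 × 100 × 29) = 0.3885 in.
Required leg w = t_e / 0.707 = 0.5495 in → use 9/16 in.

w = 9/16 in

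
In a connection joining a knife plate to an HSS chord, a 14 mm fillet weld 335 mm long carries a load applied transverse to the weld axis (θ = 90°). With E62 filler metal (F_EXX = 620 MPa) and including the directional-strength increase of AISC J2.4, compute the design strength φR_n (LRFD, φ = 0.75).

t_e = 0.707 × 14 = 9.898 mm; A_we = 9.898 × 335 = 3316 mm².
Directional factor: 1.0 + 0.5 sin^1.5(90°) = 1.5.
F_nw = 0.6 × 620 × 1.5 = 558 MPa.
φR_n = 0.75 × 558 × 3316 × 10⁻³ = 1388 kN.

φR_n ≈ 1390 kN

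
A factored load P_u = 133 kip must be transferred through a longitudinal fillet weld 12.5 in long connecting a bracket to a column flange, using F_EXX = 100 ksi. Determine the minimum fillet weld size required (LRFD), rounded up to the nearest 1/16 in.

w = 3/8 in

Total weld length L = 12.5 in.
Required throat t_e = P_u / (φ × 0.6 F_EXX × L) = 133 / (0.75 × 0.6 × 100 × 12.5) = 0.2364 in.
Required leg w = t_e / 0.707 = 0.3344 in → use 3/8 in.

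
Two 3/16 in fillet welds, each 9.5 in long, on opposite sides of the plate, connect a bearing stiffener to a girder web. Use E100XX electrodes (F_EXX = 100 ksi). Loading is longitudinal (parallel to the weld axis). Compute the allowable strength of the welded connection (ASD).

R_n/Ω ≈ 75.6 kip

Effective throat t_e = 0.707 × 0.1875 = 0.1326 in.
Total length L = 19 in; A_we = 0.1326 × 19 = 2.519 in².
F_nw = 0.6 F_EXX = 0.6 × 100 = 60 ksi.
R_n = 60 × 2.519 = 151.1 kip; R_n/Ω = 151.1/2.0 = 75.56 kip.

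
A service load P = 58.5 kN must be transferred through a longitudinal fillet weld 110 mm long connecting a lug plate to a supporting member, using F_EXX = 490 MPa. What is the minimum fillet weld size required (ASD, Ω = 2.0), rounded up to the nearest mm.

w = 6 mm

Total weld length L = 110 mm.
Required throat t_e = P × Ω / (0.6 F_EXX × L) = 58.5 × 2.0 / (0.6 × 490 × 110 × 10⁻³) = 3.618 mm.
Required leg w = t_e / 0.707 = 5.117 mm → use 6 mm.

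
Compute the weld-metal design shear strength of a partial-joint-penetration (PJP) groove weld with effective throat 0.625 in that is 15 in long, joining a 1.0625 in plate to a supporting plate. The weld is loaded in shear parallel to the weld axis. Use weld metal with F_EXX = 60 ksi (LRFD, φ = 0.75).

Effective throat (given) t_e = 0.625 in.
A_we = 0.625 × 15 = 9.375 in².
F_nw = 0.6 F_EXX = 36 ksi.
φR_n = 0.75 × 36 × 9.375 = 253.1 kips.

φR_n ≈ 253 kips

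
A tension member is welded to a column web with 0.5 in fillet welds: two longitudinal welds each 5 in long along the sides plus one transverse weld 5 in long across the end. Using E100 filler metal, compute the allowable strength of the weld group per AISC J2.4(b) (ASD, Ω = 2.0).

R_n/Ω ≈ 170 kip

E100XX → F_EXX = 100 ksi.
t_e = 0.707 × 0.5 = 0.3535 in.
R_nwl = 0.6 × 100 × 0.3535 × 10 = 212.1 kip (longitudinal, 2 welds).
R_nwt = 0.6 × 100 × 0.3535 × 5 = 106 kip (transverse, base value).
(i) R_nwl + R_nwt = 318.1 kip; (ii) 0.85 R_nwl + 1.5 R_nwt = 339.4 kip.
R_n = max = 339.4 kip [governs: (ii)]; R_n/Ω = 169.7 kip.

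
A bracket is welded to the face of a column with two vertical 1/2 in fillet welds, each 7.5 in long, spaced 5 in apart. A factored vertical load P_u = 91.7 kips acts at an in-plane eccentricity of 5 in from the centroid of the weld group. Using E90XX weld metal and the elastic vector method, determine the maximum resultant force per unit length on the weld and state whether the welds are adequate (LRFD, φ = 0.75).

f_max ≈ 16.8 kip/in; NOT adequate

E90XX → F_EXX = 90 ksi.
Total weld length L_w = 15 in. Treat welds as unit-width lines.
Polar moment about centroid: J = 2[d³/12 + d(b/2)²] = 2[7.5³/12 + 7.5×2.5²] = 164.1 in³.
Direct shear f_v = P/L_w = 91.7 / 15 = 6.113 kip/in (vertical).
Torsion M = P·e = 91.7 × 5 = 458.5 kip·in.
Critical point at (x, y) = (2.5, 3.75) from centroid. f_tx = M·y/J = 10.48 kip/in; f_ty = M·x/J = 6.987 kip/in.
Resultant f_max = √[f_tx² + (f_v + f_ty)²] = √[10.48² + (6.113 + 6.987)²] = 16.78 kip/in.
Capacity per unit length: φr_n = 0.75 × 0.6 × 90 × (0.707 × 0.5) = 14.32 kip/in.
16.78 > 14.32 → NOT adequate.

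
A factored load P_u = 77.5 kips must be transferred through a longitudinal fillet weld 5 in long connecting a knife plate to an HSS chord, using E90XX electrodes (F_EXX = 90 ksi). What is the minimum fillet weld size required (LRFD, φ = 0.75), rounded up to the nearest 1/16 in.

Total weld length L = 5 in.
Required throat t_e = P_u / (φ × 0.6 F_EXX × L) = 77.5 / (0.75 × 0.6 × 90 × 5) = 0.3827 in.
Required leg w = t_e / 0.707 = 0.5413 in → use 9/16 in.

w = 9/16 in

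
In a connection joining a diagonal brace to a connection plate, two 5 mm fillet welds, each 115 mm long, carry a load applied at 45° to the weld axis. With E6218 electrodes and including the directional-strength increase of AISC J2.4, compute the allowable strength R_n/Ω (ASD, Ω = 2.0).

E62XX → F_EXX = 620 MPa.
t_e = 0.707 × 5 = 3.535 mm; A_we = 3.535 × 230 = 813 mm².
Directional factor: 1.0 + 0.5 sin^1.5(45°) = 1.297.
F_nw = 0.6 × 620 × 1.297 = 482.6 MPa.
R_n/Ω = (482.6 × 813) / 2.0 × 10⁻³ = 196.2 kN.

R_n/Ω ≈ 196 kN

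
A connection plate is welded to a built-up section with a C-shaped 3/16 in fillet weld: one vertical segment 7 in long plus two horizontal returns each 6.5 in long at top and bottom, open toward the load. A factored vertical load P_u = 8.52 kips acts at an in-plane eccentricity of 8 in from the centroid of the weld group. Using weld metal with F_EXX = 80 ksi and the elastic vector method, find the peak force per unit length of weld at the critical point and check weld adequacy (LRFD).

f_max ≈ 1.71 kip/in; adequate

Total weld length L_w = 20 in. Treat welds as unit-width lines.
Centroid: x̄ = 2×6.5×3.25 / 20 = 2.112 in from the vertical weld.
Polar moment about centroid: J = I_x + I_y = [7³/12 + 2×6.5×3.5²] + [7×2.112² + 2(6.5³/12 + 6.5×1.138²)] = 281.7 in³.
Direct shear f_v = P/L_w = 8.52 / 20 = 0.426 kip/in (vertical).
Torsion M = P·e = 8.52 × 8 = 68.16 kip·in.
Critical point at (x, y) = (4.388, 3.5) from centroid. f_tx = M·y/J = 0.847 kip/in; f_ty = M·x/J = 1.062 kip/in.
Resultant f_max = √[f_tx² + (f_v + f_ty)²] = √[0.847² + (0.426 + 1.062)²] = 1.712 kip/in.
Capacity per unit length: φr_n = 0.75 × 0.6 × 80 × (0.707 × 0.1875) = 4.772 kip/in.
1.712 ≤ 4.772 → adequate.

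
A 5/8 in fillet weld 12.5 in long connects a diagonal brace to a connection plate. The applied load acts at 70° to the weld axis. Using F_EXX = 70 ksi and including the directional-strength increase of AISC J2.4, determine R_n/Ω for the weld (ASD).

R_n/Ω ≈ 169 kips

t_e = 0.707 × 0.625 = 0.4419 in; A_we = 0.4419 × 12.5 = 5.523 in².
Directional factor: 1.0 + 0.5 sin^1.5(70°) = 1.455.
F_nw = 0.6 × 70 × 1.455 = 61.13 ksi.
R_n/Ω = (61.13 × 5.523) / 2.0 = 168.8 kips.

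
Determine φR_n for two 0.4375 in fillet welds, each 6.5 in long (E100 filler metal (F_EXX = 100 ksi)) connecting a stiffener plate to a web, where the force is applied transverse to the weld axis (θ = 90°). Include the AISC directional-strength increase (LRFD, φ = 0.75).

φR_n ≈ 271 kip

t_e = 0.707 × 0.4375 = 0.3093 in; A_we = 0.3093 × 13 = 4.021 in².
Directional factor: 1.0 + 0.5 sin^1.5(90°) = 1.5.
F_nw = 0.6 × 100 × 1.5 = 90 ksi.
φR_n = 0.75 × 90 × 4.021 = 271.4 kip.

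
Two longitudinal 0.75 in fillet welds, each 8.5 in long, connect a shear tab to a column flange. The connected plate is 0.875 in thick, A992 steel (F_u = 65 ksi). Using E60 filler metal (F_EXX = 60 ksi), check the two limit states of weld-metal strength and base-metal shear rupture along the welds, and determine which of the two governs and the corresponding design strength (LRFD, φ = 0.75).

t_e = 0.707 × 0.75 = 0.5302 in; L = 17 in.
Weld metal: φR_n = 0.75 × 0.6 × 60 × 0.5302 × 17 = 243.4 kips.
Base metal (shear rupture): φR_n = 0.75 × 0.6 × 65 × 0.875 × 17 = 435.1 kips.
Governing: weld metal.

φR_n ≈ 243 kips (weld metal governs)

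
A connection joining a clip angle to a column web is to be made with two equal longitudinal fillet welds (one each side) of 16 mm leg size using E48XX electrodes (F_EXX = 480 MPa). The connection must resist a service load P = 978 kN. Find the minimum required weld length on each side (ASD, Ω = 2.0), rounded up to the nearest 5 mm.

Throat t_e = 0.707 × 16 = 11.31 mm.
r_n/Ω = (0.6 × 480 × 11.31) / 2.0 = 1629 N/mm = 1.629 kN/mm.
L_req = P / (r_n/Ω) = 978 / 1.629 = 600.4 mm total.
Per side: 600.4 / 2 = 300.2 mm.
Round up → use L = 305 mm on each side.

L = 305 mm on each side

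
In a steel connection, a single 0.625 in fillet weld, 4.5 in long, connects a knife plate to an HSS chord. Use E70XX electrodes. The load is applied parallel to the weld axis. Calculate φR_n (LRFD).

E70XX → F_EXX = 70 ksi.
Effective throat t_e = 0.707 × 0.625 = 0.4419 in.
Total length L = 4.5 in; A_we = 0.4419 × 4.5 = 1.988 in².
F_nw = 0.6 F_EXX = 0.6 × 70 = 42 ksi.
φR_n = 0.75 × 42 × 1.988 = 62.64 kips.

φR_n ≈ 62.6 kips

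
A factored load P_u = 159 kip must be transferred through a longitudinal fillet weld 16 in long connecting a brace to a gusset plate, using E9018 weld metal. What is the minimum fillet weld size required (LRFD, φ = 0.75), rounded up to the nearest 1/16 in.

E90XX → F_EXX = 90 ksi.
Total weld length L = 16 in.
Required throat t_e = P_u / (φ × 0.6 F_EXX × L) = 159 / (0.75 × 0.6 × 90 × 16) = 0.2454 in.
Required leg w = t_e / 0.707 = 0.3471 in → use 3/8 in.

w = 3/8 in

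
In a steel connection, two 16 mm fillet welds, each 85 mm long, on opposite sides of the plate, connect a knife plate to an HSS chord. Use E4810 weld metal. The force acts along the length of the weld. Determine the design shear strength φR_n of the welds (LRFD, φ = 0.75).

φR_n ≈ 415 kN

E48XX → F_EXX = 480 MPa.
Effective throat t_e = 0.707 × 16 = 11.31 mm.
Total length L = 170 mm; A_we = 11.31 × 170 = 1923 mm².
F_nw = 0.6 F_EXX = 0.6 × 480 = 288 MPa.
φR_n = 0.75 × 288 × 1923 × 10⁻³ = 415.4 kN.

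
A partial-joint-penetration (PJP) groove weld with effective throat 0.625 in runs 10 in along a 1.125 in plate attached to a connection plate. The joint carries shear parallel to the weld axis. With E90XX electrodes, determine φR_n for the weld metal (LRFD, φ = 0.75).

E90XX → F_EXX = 90 ksi.
Effective throat (given) t_e = 0.625 in.
A_we = 0.625 × 10 = 6.25 in².
F_nw = 0.6 F_EXX = 54 ksi.
φR_n = 0.75 × 54 × 6.25 = 253.1 kips.

φR_n ≈ 253 kips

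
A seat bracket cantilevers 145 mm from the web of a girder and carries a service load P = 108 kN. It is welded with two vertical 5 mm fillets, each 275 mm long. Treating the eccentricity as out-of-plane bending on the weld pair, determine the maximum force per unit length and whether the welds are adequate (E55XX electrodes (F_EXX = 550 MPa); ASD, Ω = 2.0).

f_max ≈ 652 N/mm; NOT adequate

L_w = 2 × 275 = 550 mm; section modulus (unit throat) S = 2 × L²/6 = 25210 mm².
Direct shear f_v = P/L_w = 108×10³/550 = 196.4 N/mm.
Moment M = P × e = 108×10³ × 145 = 15660000 N·mm; bending f_b = M/S = 621.2 N/mm.
f_max = √(f_v² + f_b²) = √(196.4² + 621.2²) = 651.5 N/mm.
r_n/Ω = (1/2.0) × 0.6 × 550 × (0.707 × 5) = 583.3 N/mm → NOT adequate.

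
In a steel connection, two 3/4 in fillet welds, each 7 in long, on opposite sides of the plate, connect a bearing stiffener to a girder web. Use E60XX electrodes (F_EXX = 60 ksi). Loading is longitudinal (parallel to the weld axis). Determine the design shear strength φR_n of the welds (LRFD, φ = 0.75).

Effective throat t_e = 0.707 × 0.75 = 0.5302 in.
Total length L = 14 in; A_we = 0.5302 × 14 = 7.423 in².
F_nw = 0.6 F_EXX = 0.6 × 60 = 36 ksi.
φR_n = 0.75 × 36 × 7.423 = 200.4 kips.

φR_n ≈ 200 kips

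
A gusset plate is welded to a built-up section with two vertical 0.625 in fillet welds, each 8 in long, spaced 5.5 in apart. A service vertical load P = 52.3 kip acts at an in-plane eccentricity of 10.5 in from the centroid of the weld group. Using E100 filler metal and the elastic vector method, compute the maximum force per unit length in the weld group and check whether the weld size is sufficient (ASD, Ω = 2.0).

E100XX → F_EXX = 100 ksi.
Total weld length L_w = 16 in. Treat welds as unit-width lines.
Polar moment about centroid: J = 2[d³/12 + d(b/2)²] = 2[8³/12 + 8×2.75²] = 206.3 in³.
Direct shear f_v = P/L_w = 52.3 / 16 = 3.269 kip/in (vertical).
Torsion M = P·e = 52.3 × 10.5 = 549.15 kip·in.
Critical point at (x, y) = (2.75, 4) from centroid. f_tx = M·y/J = 10.65 kip/in; f_ty = M·x/J = 7.319 kip/in.
Resultant f_max = √[f_tx² + (f_v + f_ty)²] = √[10.65² + (3.269 + 7.319)²] = 15.01 kip/in.
Capacity per unit length: r_n/Ω = (1/2.0) × 0.6 × 100 × (0.707 × 0.625) = 13.26 kip/in.
15.01 > 13.26 → NOT adequate.

f_max ≈ 15 kip/in; NOT adequate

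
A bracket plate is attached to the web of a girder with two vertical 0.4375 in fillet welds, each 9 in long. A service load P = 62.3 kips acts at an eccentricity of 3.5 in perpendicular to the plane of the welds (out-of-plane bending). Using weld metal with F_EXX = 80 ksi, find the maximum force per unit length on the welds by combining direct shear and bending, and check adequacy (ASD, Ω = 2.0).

L_w = 2 × 9 = 18 in; section modulus (unit throat) S = 2 × L²/6 = 27 in².
Direct shear f_v = P/L_w = 62.3/18 = 3.461 kip/in.
Moment M = P × e = 62.3 × 3.5 = 218.05 kip·in; bending f_b = M/S = 8.076 kip/in.
f_max = √(f_v² + f_b²) = √(3.461² + 8.076²) = 8.786 kip/in.
r_n/Ω = (1/2.0) × 0.6 × 80 × (0.707 × 0.4375) = 7.423 kip/in → NOT adequate.

f_max ≈ 8.79 kip/in; NOT adequate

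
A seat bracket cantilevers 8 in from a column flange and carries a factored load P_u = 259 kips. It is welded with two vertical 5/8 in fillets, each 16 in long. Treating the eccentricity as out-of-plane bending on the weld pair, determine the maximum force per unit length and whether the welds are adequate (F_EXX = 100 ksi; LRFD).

L_w = 2 × 16 = 32 in; section modulus (unit throat) S = 2 × L²/6 = 85.33 in².
Direct shear f_v = P/L_w = 259/32 = 8.094 kip/in.
Moment M = P × e = 259 × 8 = 2072 kip·in; bending f_b = M/S = 24.28 kip/in.
f_max = √(f_v² + f_b²) = √(8.094² + 24.28²) = 25.59 kip/in.
φr_n = 0.75 × 0.6 × 100 × (0.707 × 0.625) = 19.88 kip/in → NOT adequate.

f_max ≈ 25.6 kip/in; NOT adequate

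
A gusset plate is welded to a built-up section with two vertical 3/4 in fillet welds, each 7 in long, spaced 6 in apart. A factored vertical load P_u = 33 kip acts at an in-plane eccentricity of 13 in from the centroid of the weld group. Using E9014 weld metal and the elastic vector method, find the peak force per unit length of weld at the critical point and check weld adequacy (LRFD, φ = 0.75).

f_max ≈ 12.5 kip/in; adequate

E90XX → F_EXX = 90 ksi.
Total weld length L_w = 14 in. Treat welds as unit-width lines.
Polar moment about centroid: J = 2[d³/12 + d(b/2)²] = 2[7³/12 + 7×3²] = 183.2 in³.
Direct shear f_v = P/L_w = 33 / 14 = 2.357 kip/in (vertical).
Torsion M = P·e = 33 × 13 = 429 kip·in.
Critical point at (x, y) = (3, 3.5) from centroid. f_tx = M·y/J = 8.197 kip/in; f_ty = M·x/J = 7.026 kip/in.
Resultant f_max = √[f_tx² + (f_v + f_ty)²] = √[8.197² + (2.357 + 7.026)²] = 12.46 kip/in.
Capacity per unit length: φr_n = 0.75 × 0.6 × 90 × (0.707 × 0.75) = 21.48 kip/in.
12.46 ≤ 21.48 → adequate.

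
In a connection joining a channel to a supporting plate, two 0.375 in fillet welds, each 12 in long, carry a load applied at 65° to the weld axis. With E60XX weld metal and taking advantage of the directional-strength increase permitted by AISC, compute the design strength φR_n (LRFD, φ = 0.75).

φR_n ≈ 246 kips

E60XX → F_EXX = 60 ksi.
t_e = 0.707 × 0.375 = 0.2651 in; A_we = 0.2651 × 24 = 6.363 in².
Directional factor: 1.0 + 0.5 sin^1.5(65°) = 1.431.
F_nw = 0.6 × 60 × 1.431 = 51.53 ksi.
φR_n = 0.75 × 51.53 × 6.363 = 245.9 kips.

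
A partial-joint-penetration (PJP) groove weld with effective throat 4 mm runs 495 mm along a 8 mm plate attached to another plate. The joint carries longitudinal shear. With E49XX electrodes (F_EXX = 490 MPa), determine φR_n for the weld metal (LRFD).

φR_n ≈ 437 kN

Effective throat (given) t_e = 4 mm.
A_we = 4 × 495 = 1980 mm².
F_nw = 0.6 F_EXX = 294 MPa.
φR_n = 0.75 × 294 × 1980 × 10⁻³ = 436.6 kN.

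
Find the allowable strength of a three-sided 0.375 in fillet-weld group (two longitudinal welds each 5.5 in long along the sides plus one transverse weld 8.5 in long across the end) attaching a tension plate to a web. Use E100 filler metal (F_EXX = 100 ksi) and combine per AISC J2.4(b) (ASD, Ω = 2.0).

t_e = 0.707 × 0.375 = 0.2651 in.
R_nwl = 0.6 × 100 × 0.2651 × 11 = 175 kip (longitudinal, 2 welds).
R_nwt = 0.6 × 100 × 0.2651 × 8.5 = 135.2 kip (transverse, base value).
(i) R_nwl + R_nwt = 310.2 kip; (ii) 0.85 R_nwl + 1.5 R_nwt = 351.6 kip.
R_n = max = 351.6 kip [governs: (ii)]; R_n/Ω = 175.8 kip.

R_n/Ω ≈ 176 kip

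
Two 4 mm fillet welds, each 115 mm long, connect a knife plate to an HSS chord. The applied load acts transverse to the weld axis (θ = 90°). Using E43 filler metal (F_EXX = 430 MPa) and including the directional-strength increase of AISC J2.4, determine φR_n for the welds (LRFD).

t_e = 0.707 × 4 = 2.828 mm; A_we = 2.828 × 230 = 650.4 mm².
Directional factor: 1.0 + 0.5 sin^1.5(90°) = 1.5.
F_nw = 0.6 × 430 × 1.5 = 387 MPa.
φR_n = 0.75 × 387 × 650.4 × 10⁻³ = 188.8 kN.

φR_n ≈ 189 kN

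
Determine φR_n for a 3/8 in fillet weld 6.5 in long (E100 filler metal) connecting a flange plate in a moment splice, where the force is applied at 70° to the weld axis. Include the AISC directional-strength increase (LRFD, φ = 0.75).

φR_n ≈ 113 kips

E100XX → F_EXX = 100 ksi.
t_e = 0.707 × 0.375 = 0.2651 in; A_we = 0.2651 × 6.5 = 1.723 in².
Directional factor: 1.0 + 0.5 sin^1.5(70°) = 1.455.
F_nw = 0.6 × 100 × 1.455 = 87.33 ksi.
φR_n = 0.75 × 87.33 × 1.723 = 112.9 kips.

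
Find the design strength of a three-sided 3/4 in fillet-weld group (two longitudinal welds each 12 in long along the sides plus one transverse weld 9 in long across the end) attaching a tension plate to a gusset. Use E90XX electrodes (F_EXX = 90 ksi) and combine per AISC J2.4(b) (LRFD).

t_e = 0.707 × 0.75 = 0.5302 in.
R_nwl = 0.6 × 90 × 0.5302 × 24 = 687.2 kips (longitudinal, 2 welds).
R_nwt = 0.6 × 90 × 0.5302 × 9 = 257.7 kips (transverse, base value).
(i) R_nwl + R_nwt = 944.9 kips; (ii) 0.85 R_nwl + 1.5 R_nwt = 970.7 kips.
R_n = max = 970.7 kips [governs: (ii)]; φR_n = 728 kips.

φR_n ≈ 728 kips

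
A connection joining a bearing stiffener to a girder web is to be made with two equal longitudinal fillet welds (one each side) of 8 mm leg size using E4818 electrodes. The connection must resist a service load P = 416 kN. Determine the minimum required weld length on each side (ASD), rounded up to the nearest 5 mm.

E48XX → F_EXX = 480 MPa.
Throat t_e = 0.707 × 8 = 5.656 mm.
r_n/Ω = (0.6 × 480 × 5.656) / 2.0 = 814.5 N/mm = 0.8145 kN/mm.
L_req = P / (r_n/Ω) = 416 / 0.8145 = 510.8 mm total.
Per side: 510.8 / 2 = 255.4 mm.
Round up → use L = 260 mm on each side.

L = 260 mm on each side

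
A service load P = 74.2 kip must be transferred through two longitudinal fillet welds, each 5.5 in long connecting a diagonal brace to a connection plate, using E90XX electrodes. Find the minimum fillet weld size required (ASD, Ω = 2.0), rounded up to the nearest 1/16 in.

w = 3/8 in

E90XX → F_EXX = 90 ksi.
Total weld length L = 11 in.
Required throat t_e = P × Ω / (0.6 F_EXX × L) = 74.2 × 2.0 / (0.6 × 90 × 11) = 0.2498 in.
Required leg w = t_e / 0.707 = 0.3534 in → use 3/8 in.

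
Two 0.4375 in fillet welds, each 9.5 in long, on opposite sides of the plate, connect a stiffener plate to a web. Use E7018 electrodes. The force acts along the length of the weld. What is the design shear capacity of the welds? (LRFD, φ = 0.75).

E70XX → F_EXX = 70 ksi.
Effective throat t_e = 0.707 × 0.4375 = 0.3093 in.
Total length L = 19 in; A_we = 0.3093 × 19 = 5.877 in².
F_nw = 0.6 F_EXX = 0.6 × 70 = 42 ksi.
φR_n = 0.75 × 42 × 5.877 = 185.1 kip.

φR_n ≈ 185 kip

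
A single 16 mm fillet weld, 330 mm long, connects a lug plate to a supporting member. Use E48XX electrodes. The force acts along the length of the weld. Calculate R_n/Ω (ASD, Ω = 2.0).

E48XX → F_EXX = 480 MPa.
Effective throat t_e = 0.707 × 16 = 11.31 mm.
Total length L = 330 mm; A_we = 11.31 × 330 = 3733 mm².
F_nw = 0.6 F_EXX = 0.6 × 480 = 288 MPa.
R_n = 288 × 3733 × 10⁻³ = 1075 kN; R_n/Ω = 1075/2.0 = 537.5 kN.

R_n/Ω ≈ 538 kN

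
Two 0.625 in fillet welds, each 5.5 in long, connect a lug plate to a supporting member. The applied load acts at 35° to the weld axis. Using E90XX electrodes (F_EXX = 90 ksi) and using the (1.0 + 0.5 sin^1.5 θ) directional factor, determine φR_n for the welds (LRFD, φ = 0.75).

φR_n ≈ 240 kip

t_e = 0.707 × 0.625 = 0.4419 in; A_we = 0.4419 × 11 = 4.861 in².
Directional factor: 1.0 + 0.5 sin^1.5(35°) = 1.217.
F_nw = 0.6 × 90 × 1.217 = 65.73 ksi.
φR_n = 0.75 × 65.73 × 4.861 = 239.6 kip.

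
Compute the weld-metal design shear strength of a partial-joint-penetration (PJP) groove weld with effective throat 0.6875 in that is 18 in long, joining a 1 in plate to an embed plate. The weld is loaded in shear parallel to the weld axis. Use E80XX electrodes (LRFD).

E80XX → F_EXX = 80 ksi.
Effective throat (given) t_e = 0.6875 in.
A_we = 0.6875 × 18 = 12.38 in².
F_nw = 0.6 F_EXX = 48 ksi.
φR_n = 0.75 × 48 × 12.38 = 445.5 kip.

φR_n ≈ 446 kip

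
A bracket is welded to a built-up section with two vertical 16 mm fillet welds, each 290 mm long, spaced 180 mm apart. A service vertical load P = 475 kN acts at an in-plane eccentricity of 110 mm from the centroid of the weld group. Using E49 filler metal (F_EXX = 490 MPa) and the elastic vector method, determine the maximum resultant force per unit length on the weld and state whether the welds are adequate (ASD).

f_max ≈ 1610 N/mm; adequate

Total weld length L_w = 580 mm. Treat welds as unit-width lines.
Polar moment about centroid: J = 2[d³/12 + d(b/2)²] = 2[290³/12 + 290×90²] = 8763000 mm³.
Direct shear f_v = P/L_w = 475×10³ / 580 = 819 N/mm (vertical).
Torsion M = P·e = 475×10³ × 110 = 52250000 N·mm.
Critical point at (x, y) = (90, 145) from centroid. f_tx = M·y/J = 864.6 N/mm; f_ty = M·x/J = 536.6 N/mm.
Resultant f_max = √[f_tx² + (f_v + f_ty)²] = √[864.6² + (819 + 536.6)²] = 1608 N/mm.
Capacity per unit length: r_n/Ω = (1/2.0) × 0.6 × 490 × (0.707 × 16) = 1663 N/mm.
1608 ≤ 1663 → adequate.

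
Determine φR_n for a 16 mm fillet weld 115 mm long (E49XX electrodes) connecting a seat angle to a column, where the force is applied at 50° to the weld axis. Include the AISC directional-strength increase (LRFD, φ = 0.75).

E49XX → F_EXX = 490 MPa.
t_e = 0.707 × 16 = 11.31 mm; A_we = 11.31 × 115 = 1301 mm².
Directional factor: 1.0 + 0.5 sin^1.5(50°) = 1.335.
F_nw = 0.6 × 490 × 1.335 = 392.6 MPa.
φR_n = 0.75 × 392.6 × 1301 × 10⁻³ = 383 kN.

φR_n ≈ 383 kN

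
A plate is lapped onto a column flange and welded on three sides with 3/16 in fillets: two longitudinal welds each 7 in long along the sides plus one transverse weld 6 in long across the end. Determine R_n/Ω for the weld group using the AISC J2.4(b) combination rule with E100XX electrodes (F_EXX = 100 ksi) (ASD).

t_e = 0.707 × 0.1875 = 0.1326 in.
R_nwl = 0.6 × 100 × 0.1326 × 14 = 111.4 kips (longitudinal, 2 welds).
R_nwt = 0.6 × 100 × 0.1326 × 6 = 47.72 kips (transverse, base value).
(i) R_nwl + R_nwt = 159.1 kips; (ii) 0.85 R_nwl + 1.5 R_nwt = 166.2 kips.
R_n = max = 166.2 kips [governs: (ii)]; R_n/Ω = 83.12 kips.

R_n/Ω ≈ 83.1 kips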